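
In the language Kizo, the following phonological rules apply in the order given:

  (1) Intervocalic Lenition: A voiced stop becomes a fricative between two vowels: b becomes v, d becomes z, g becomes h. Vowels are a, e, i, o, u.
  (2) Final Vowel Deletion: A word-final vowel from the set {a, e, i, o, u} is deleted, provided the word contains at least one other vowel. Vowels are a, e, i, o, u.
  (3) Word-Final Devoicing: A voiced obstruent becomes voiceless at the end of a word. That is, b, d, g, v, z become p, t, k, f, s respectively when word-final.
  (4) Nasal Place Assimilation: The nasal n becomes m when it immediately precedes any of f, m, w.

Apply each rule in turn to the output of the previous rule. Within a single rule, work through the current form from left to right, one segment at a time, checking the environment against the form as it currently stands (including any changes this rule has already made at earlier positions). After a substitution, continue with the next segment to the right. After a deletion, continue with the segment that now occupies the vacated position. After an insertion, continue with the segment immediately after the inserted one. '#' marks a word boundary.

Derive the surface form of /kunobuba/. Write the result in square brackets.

[kunovuf]

(1) Intervocalic Lenition: [kunobuba] → [kunovuva]
(2) Final Vowel Deletion: [kunovuva] → [kunovuv]
(3) Word-Final Devoicing: [kunovuv] → [kunovuf]
(4) Nasal Place Assimilation: no change — [kunovuf]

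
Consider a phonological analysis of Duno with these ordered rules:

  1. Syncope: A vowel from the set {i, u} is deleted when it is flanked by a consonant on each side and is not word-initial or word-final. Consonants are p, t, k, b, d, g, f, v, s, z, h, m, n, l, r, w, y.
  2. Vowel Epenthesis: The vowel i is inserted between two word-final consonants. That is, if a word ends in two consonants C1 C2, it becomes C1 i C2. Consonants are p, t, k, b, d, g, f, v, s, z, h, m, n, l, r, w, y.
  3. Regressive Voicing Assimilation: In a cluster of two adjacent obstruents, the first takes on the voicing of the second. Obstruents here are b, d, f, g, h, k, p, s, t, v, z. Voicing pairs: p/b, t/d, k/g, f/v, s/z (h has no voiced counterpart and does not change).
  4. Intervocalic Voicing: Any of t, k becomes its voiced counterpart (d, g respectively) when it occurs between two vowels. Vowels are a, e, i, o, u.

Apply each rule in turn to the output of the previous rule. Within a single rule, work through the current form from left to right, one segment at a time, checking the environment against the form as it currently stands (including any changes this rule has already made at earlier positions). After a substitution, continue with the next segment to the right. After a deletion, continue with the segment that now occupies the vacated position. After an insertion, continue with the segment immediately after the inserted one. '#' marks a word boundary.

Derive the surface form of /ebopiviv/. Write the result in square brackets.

[ebobviv]

1 Syncope: [ebopiviv] → [ebopvv]
2 Vowel Epenthesis: [ebopvv] → [ebopviv]
3 Regressive Voicing Assimilation: [ebopviv] → [ebobviv]
4 Intervocalic Voicing: no change — [ebobviv]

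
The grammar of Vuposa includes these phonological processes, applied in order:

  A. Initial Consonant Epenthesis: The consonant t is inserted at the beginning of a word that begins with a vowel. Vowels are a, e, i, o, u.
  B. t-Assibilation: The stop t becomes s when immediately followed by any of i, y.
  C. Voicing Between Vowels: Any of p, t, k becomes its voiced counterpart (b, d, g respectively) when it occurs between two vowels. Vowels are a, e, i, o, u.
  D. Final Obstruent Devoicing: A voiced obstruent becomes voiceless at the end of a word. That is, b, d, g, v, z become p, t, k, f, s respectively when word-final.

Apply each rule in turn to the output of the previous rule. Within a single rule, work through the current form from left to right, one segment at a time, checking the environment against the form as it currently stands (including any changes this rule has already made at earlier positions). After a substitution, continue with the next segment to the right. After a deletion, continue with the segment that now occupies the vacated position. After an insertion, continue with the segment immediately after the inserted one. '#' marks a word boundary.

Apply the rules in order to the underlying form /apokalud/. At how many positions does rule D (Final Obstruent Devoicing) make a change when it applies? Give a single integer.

A Initial Consonant Epenthesis: [apokalud] → [tapokalud]
B t-Assibilation: no change — [tapokalud]
C Voicing Between Vowels: [tapokalud] → [tabogalud]
D Final Obstruent Devoicing: [tabogalud] → [tabogalut]
Rule D changed 1 position(s).

1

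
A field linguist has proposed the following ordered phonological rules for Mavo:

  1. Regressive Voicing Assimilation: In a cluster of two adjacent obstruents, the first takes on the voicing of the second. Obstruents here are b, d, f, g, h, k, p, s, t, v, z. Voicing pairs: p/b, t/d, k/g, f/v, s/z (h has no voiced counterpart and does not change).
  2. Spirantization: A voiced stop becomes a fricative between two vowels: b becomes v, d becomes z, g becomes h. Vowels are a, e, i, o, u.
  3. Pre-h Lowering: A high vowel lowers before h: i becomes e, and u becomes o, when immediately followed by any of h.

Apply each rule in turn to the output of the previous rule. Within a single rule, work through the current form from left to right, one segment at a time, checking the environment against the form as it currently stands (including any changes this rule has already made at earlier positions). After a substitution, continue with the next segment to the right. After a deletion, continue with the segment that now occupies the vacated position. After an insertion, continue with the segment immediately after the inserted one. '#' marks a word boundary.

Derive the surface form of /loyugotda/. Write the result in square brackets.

1 Regressive Voicing Assimilation: [loyugotda] → [loyugodda]
2 Spirantization: [loyugodda] → [loyuhodda]
3 Pre-h Lowering: [loyuhodda] → [loyohodda]

[loyohodda]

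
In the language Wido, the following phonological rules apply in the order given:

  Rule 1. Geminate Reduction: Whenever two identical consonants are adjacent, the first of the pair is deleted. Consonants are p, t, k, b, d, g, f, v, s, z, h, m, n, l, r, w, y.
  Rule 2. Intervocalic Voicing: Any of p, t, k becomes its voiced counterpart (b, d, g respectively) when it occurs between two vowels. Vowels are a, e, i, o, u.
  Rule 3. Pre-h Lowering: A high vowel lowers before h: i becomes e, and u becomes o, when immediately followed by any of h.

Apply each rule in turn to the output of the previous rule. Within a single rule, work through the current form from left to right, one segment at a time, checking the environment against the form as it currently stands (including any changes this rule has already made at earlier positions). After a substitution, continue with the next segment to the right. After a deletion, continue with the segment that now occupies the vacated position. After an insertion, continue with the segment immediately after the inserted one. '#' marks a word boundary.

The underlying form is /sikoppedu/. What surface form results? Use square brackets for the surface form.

Rule 1 Geminate Reduction: [sikoppedu] → [sikopedu]
Rule 2 Intervocalic Voicing: [sikopedu] → [sigobedu]
Rule 3 Pre-h Lowering: no change — [sigobedu]

[sigobedu]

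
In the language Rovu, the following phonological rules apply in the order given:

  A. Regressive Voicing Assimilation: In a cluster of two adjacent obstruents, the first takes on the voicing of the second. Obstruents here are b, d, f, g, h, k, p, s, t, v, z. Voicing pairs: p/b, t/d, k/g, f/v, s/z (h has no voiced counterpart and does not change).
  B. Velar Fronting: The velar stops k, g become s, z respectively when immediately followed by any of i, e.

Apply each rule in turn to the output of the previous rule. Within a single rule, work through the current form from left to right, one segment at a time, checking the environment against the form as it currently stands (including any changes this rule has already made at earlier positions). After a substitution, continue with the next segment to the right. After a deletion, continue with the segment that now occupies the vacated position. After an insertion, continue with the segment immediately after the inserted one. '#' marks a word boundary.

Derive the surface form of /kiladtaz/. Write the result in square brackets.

[silattaz]

A Regressive Voicing Assimilation: [kiladtaz] → [kilattaz]
B Velar Fronting: [kilattaz] → [silattaz]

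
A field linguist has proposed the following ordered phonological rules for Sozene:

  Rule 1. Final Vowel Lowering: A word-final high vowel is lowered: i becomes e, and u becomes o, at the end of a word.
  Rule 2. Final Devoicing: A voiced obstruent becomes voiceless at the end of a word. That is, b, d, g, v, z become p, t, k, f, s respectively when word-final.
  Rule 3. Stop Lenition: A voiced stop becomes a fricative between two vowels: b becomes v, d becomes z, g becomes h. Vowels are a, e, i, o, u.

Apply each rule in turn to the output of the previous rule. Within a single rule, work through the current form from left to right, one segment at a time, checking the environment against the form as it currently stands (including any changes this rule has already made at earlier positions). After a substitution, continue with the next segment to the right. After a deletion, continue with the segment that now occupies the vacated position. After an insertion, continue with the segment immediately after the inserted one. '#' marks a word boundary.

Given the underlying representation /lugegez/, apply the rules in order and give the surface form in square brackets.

[luhehes]

Rule 1 Final Vowel Lowering: no change — [lugegez]
Rule 2 Final Devoicing: [lugegez] → [lugeges]
Rule 3 Stop Lenition: [lugeges] → [luhehes]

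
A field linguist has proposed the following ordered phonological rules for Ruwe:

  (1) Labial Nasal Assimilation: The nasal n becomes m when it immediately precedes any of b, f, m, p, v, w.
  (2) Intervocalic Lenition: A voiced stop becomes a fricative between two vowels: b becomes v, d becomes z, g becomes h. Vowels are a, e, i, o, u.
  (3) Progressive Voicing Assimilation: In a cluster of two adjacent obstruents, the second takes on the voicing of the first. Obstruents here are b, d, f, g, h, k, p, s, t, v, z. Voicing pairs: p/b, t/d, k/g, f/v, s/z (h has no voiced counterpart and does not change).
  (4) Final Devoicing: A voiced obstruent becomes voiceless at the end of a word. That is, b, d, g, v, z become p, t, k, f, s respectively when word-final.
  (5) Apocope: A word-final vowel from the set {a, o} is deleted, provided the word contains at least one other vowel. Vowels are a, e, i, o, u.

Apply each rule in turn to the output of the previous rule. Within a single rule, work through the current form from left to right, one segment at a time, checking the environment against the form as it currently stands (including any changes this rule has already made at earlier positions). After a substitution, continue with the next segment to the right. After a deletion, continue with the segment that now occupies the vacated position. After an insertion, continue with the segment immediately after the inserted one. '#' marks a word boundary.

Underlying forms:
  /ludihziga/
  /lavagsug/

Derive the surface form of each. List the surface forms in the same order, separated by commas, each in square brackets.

/ludihziga/:
  (1) Labial Nasal Assimilation: no change — [ludihziga]
  (2) Intervocalic Lenition: [ludihziga] → [luzihziha]
  (3) Progressive Voicing Assimilation: [luzihziha] → [luzihsiha]
  (4) Final Devoicing: no change — [luzihsiha]
  (5) Apocope: [luzihsiha] → [luzihsih]
/lavagsug/:
  (1) Labial Nasal Assimilation: no change — [lavagsug]
  (2) Intervocalic Lenition: no change — [lavagsug]
  (3) Progressive Voicing Assimilation: [lavagsug] → [lavagzug]
  (4) Final Devoicing: [lavagzug] → [lavagzuk]
  (5) Apocope: no change — [lavagzuk]

[luzihsih], [lavagzuk]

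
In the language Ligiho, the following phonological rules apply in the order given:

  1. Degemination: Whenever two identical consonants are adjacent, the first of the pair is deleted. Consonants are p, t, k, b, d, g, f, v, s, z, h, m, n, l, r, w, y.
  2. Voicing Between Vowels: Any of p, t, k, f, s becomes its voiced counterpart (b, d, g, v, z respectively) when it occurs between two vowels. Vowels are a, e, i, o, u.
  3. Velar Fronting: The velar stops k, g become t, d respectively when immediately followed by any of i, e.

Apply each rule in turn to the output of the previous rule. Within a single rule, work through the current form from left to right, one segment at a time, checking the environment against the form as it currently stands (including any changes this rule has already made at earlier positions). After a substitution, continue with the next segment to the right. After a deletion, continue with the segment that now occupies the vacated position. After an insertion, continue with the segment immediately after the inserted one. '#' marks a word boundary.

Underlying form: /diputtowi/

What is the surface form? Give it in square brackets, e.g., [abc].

1 Degemination: [diputtowi] → [diputowi]
2 Voicing Between Vowels: [diputowi] → [dibudowi]
3 Velar Fronting: no change — [dibudowi]

[dibudowi]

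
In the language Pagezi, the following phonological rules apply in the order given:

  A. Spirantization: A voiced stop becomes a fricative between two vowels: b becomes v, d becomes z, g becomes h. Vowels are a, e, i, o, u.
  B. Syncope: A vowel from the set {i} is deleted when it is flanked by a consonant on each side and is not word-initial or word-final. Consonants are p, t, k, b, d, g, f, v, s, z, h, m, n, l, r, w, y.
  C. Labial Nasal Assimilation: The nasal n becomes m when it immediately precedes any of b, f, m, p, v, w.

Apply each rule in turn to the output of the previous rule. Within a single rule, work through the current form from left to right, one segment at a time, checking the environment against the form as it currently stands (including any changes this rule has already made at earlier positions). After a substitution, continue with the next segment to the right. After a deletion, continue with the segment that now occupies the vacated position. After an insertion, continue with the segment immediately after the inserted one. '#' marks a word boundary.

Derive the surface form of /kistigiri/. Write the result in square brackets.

[ksthri]

A Spirantization: [kistigiri] → [kistihiri]
B Syncope: [kistihiri] → [ksthri]
C Labial Nasal Assimilation: no change — [ksthri]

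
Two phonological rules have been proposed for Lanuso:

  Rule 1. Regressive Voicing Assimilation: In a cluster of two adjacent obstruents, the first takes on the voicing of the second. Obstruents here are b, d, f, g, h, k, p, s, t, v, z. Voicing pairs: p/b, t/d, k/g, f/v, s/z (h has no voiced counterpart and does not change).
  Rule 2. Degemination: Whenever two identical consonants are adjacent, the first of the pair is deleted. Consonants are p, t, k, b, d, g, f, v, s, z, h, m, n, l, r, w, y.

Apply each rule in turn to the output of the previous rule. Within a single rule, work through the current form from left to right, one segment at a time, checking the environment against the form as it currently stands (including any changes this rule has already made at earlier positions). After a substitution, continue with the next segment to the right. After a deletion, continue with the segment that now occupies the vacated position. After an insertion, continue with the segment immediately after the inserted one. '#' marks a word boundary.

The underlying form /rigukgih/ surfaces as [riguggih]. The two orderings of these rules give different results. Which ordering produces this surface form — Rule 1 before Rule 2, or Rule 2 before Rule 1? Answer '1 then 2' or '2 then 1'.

Order 1 then 2:
  1 Regressive Voicing Assimilation: [rigukgih] → [riguggih]
  2 Degemination: [riguggih] → [rigugih]
  result: [rigugih]
Order 2 then 1:
  2 Degemination: no change — [rigukgih]
  1 Regressive Voicing Assimilation: [rigukgih] → [riguggih]
  result: [riguggih]

2 then 1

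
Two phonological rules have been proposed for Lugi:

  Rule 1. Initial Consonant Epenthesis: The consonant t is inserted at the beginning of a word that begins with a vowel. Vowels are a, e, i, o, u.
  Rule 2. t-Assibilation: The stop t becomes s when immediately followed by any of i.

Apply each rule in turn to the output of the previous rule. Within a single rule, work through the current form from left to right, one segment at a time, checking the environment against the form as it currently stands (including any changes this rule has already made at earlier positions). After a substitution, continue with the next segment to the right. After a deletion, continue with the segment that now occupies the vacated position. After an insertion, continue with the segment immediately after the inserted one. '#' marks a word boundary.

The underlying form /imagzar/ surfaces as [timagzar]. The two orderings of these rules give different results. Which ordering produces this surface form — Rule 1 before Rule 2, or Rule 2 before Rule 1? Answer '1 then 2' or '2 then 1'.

2 then 1

Order 1 then 2:
  1 Initial Consonant Epenthesis: [imagzar] → [timagzar]
  2 t-Assibilation: [timagzar] → [simagzar]
  result: [simagzar]
Order 2 then 1:
  2 t-Assibilation: no change — [imagzar]
  1 Initial Consonant Epenthesis: [imagzar] → [timagzar]
  result: [timagzar]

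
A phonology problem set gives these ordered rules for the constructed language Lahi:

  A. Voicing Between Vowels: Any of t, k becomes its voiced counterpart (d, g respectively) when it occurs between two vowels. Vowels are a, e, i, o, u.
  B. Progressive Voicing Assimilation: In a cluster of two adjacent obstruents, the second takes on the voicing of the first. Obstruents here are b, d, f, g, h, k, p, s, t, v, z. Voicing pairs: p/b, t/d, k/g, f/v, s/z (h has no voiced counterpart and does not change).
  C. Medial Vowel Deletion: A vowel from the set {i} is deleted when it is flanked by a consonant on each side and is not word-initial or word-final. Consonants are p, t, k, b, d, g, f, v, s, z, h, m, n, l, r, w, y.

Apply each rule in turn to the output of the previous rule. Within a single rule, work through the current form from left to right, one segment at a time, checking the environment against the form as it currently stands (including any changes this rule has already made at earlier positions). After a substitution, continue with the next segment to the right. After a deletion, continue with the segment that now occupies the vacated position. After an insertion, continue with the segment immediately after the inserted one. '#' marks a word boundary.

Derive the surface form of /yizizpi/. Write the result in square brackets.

[yzzbi]

A Voicing Between Vowels: no change — [yizizpi]
B Progressive Voicing Assimilation: [yizizpi] → [yizizbi]
C Medial Vowel Deletion: [yizizbi] → [yzzbi]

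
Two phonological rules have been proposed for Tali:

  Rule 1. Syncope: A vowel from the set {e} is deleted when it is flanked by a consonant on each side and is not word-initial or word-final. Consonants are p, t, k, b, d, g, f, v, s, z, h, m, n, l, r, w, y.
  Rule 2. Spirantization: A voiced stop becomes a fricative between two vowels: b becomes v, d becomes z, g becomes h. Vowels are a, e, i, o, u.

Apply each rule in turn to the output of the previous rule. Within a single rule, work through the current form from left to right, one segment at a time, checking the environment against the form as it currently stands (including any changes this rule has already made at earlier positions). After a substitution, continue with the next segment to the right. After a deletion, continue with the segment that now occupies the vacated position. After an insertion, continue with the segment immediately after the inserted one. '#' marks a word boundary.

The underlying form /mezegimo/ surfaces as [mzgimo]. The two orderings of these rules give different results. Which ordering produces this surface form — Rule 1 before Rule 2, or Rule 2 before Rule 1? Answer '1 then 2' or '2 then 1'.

1 then 2

Order 1 then 2:
  1 Syncope: [mezegimo] → [mzgimo]
  2 Spirantization: no change — [mzgimo]
  result: [mzgimo]
Order 2 then 1:
  2 Spirantization: [mezegimo] → [mezehimo]
  1 Syncope: [mezehimo] → [mzhimo]
  result: [mzhimo]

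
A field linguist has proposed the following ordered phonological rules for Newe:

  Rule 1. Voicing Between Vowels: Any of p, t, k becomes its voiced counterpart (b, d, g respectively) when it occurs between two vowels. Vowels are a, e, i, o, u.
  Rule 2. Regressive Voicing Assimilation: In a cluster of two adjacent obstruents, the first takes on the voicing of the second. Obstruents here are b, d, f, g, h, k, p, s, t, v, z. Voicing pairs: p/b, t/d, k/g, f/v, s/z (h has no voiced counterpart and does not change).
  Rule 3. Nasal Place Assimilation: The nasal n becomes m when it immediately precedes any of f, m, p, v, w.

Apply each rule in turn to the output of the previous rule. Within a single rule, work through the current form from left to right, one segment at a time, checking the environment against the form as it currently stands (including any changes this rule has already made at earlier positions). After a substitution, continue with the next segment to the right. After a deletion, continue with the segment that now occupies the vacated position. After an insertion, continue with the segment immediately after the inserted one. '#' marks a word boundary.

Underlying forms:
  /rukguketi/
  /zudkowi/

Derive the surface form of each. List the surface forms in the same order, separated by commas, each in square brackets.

[ruggugedi], [zutkowi]

/rukguketi/:
  Rule 1 Voicing Between Vowels: [rukguketi] → [rukgugedi]
  Rule 2 Regressive Voicing Assimilation: [rukgugedi] → [ruggugedi]
  Rule 3 Nasal Place Assimilation: no change — [ruggugedi]
/zudkowi/:
  Rule 1 Voicing Between Vowels: no change — [zudkowi]
  Rule 2 Regressive Voicing Assimilation: [zudkowi] → [zutkowi]
  Rule 3 Nasal Place Assimilation: no change — [zutkowi]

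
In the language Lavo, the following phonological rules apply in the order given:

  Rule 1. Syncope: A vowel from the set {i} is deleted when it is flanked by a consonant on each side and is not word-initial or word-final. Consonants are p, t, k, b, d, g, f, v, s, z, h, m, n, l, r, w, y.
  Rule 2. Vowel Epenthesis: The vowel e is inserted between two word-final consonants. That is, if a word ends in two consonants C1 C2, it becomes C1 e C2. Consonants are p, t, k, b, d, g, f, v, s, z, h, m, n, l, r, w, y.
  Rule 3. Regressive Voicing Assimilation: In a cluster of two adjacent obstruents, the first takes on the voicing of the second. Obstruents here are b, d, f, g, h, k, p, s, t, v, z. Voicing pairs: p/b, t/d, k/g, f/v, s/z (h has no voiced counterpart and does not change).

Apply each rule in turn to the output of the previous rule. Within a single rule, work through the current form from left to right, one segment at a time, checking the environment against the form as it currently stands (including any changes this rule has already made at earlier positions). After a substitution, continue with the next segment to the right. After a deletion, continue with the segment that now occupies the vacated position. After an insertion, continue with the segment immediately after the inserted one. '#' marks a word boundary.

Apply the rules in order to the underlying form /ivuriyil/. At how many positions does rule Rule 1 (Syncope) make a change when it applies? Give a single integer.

Rule 1 Syncope: [ivuriyil] → [ivuryl]
Rule 2 Vowel Epenthesis: [ivuryl] → [ivuryel]
Rule 3 Regressive Voicing Assimilation: no change — [ivuryel]
Rule Rule 1 changed 2 position(s).

2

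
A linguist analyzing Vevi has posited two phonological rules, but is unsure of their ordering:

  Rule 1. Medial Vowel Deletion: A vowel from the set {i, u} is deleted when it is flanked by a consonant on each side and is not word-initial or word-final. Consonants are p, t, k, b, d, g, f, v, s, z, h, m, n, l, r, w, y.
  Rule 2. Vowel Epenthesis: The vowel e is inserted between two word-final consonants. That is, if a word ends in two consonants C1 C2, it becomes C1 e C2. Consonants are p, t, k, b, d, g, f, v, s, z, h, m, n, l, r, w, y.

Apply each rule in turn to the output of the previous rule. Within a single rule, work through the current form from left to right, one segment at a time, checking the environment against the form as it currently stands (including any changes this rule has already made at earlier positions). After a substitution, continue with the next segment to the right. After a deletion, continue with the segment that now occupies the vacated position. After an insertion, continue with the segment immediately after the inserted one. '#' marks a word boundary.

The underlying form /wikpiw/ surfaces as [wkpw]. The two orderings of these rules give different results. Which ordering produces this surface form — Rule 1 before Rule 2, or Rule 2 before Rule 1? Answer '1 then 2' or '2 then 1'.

2 then 1

Order 1 then 2:
  1 Medial Vowel Deletion: [wikpiw] → [wkpw]
  2 Vowel Epenthesis: [wkpw] → [wkpew]
  result: [wkpew]
Order 2 then 1:
  2 Vowel Epenthesis: no change — [wikpiw]
  1 Medial Vowel Deletion: [wikpiw] → [wkpw]
  result: [wkpw]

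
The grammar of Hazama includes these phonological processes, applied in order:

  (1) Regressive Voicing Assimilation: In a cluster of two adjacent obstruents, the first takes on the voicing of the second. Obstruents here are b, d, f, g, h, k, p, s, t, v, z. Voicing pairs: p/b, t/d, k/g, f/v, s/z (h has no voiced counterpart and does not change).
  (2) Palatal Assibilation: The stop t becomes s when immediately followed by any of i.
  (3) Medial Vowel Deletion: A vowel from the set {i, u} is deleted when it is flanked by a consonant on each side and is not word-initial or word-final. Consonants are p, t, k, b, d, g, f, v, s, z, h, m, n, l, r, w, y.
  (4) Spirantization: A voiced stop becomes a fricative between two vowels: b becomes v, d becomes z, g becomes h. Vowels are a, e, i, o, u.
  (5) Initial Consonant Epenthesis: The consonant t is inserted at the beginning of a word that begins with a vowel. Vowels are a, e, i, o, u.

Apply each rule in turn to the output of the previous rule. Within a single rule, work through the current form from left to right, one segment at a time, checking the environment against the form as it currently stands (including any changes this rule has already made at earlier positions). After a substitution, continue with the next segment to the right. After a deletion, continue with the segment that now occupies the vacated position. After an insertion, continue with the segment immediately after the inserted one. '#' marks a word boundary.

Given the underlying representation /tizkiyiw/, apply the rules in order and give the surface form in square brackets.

[sskyw]

(1) Regressive Voicing Assimilation: [tizkiyiw] → [tiskiyiw]
(2) Palatal Assibilation: [tiskiyiw] → [siskiyiw]
(3) Medial Vowel Deletion: [siskiyiw] → [sskyw]
(4) Spirantization: no change — [sskyw]
(5) Initial Consonant Epenthesis: no change — [sskyw]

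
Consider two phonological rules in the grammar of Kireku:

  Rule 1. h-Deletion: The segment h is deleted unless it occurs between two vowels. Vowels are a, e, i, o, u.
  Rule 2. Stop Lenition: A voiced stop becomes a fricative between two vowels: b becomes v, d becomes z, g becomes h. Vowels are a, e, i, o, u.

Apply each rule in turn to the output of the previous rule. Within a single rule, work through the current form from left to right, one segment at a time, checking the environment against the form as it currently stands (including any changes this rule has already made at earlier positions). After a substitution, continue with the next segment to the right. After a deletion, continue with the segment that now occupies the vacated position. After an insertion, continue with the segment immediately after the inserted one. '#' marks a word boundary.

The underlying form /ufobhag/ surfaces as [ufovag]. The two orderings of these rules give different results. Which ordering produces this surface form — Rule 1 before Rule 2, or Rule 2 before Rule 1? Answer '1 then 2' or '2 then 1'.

Order 1 then 2:
  1 h-Deletion: [ufobhag] → [ufobag]
  2 Stop Lenition: [ufobag] → [ufovag]
  result: [ufovag]
Order 2 then 1:
  2 Stop Lenition: no change — [ufobhag]
  1 h-Deletion: [ufobhag] → [ufobag]
  result: [ufobag]

1 then 2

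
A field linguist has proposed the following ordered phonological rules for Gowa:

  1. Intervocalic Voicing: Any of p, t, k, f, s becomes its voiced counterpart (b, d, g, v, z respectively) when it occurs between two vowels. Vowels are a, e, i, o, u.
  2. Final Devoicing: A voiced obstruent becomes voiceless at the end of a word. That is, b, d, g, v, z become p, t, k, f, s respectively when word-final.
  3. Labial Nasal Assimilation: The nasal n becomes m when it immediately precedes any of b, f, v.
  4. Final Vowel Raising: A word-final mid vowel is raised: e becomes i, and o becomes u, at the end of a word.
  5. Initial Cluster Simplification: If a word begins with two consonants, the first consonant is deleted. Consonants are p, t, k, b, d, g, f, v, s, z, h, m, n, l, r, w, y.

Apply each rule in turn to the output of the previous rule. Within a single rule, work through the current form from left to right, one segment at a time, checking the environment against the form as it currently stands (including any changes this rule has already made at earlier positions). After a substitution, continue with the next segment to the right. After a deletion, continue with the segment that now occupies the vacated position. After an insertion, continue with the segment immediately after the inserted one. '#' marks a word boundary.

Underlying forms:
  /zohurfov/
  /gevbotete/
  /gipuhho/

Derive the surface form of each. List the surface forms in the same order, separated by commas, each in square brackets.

[zohurfof], [gevbodedi], [gibuhhu]

/zohurfov/:
  1 Intervocalic Voicing: no change — [zohurfov]
  2 Final Devoicing: [zohurfov] → [zohurfof]
  3 Labial Nasal Assimilation: no change — [zohurfof]
  4 Final Vowel Raising: no change — [zohurfof]
  5 Initial Cluster Simplification: no change — [zohurfof]
/gevbotete/:
  1 Intervocalic Voicing: [gevbotete] → [gevbodede]
  2 Final Devoicing: no change — [gevbodede]
  3 Labial Nasal Assimilation: no change — [gevbodede]
  4 Final Vowel Raising: [gevbodede] → [gevbodedi]
  5 Initial Cluster Simplification: no change — [gevbodedi]
/gipuhho/:
  1 Intervocalic Voicing: [gipuhho] → [gibuhho]
  2 Final Devoicing: no change — [gibuhho]
  3 Labial Nasal Assimilation: no change — [gibuhho]
  4 Final Vowel Raising: [gibuhho] → [gibuhhu]
  5 Initial Cluster Simplification: no change — [gibuhhu]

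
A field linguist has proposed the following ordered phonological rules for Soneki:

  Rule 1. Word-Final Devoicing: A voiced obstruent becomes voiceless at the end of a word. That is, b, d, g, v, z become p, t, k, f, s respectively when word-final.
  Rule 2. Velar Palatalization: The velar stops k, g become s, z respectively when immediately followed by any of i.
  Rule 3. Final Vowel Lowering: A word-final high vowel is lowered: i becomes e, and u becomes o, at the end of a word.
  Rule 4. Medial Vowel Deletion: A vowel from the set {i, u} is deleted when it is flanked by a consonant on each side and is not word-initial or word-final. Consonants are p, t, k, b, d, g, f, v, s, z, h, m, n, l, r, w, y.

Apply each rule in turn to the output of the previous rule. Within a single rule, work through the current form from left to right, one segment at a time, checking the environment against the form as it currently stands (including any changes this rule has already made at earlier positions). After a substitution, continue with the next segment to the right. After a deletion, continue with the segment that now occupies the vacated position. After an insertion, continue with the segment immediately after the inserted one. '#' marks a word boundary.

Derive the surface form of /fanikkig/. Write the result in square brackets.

[fanksk]

Rule 1 Word-Final Devoicing: [fanikkig] → [fanikkik]
Rule 2 Velar Palatalization: [fanikkik] → [faniksik]
Rule 3 Final Vowel Lowering: no change — [faniksik]
Rule 4 Medial Vowel Deletion: [faniksik] → [fanksk]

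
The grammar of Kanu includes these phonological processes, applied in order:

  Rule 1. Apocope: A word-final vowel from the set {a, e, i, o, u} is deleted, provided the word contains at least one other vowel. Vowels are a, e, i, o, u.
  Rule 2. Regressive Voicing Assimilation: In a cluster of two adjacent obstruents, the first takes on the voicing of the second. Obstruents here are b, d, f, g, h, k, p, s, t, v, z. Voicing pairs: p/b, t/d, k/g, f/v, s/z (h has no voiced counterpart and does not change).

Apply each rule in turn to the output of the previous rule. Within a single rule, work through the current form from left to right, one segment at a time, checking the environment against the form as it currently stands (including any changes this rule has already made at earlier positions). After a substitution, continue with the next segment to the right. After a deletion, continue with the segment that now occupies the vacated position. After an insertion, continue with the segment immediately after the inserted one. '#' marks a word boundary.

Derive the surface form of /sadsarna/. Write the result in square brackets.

Rule 1 Apocope: [sadsarna] → [sadsarn]
Rule 2 Regressive Voicing Assimilation: [sadsarn] → [satsarn]

[satsarn]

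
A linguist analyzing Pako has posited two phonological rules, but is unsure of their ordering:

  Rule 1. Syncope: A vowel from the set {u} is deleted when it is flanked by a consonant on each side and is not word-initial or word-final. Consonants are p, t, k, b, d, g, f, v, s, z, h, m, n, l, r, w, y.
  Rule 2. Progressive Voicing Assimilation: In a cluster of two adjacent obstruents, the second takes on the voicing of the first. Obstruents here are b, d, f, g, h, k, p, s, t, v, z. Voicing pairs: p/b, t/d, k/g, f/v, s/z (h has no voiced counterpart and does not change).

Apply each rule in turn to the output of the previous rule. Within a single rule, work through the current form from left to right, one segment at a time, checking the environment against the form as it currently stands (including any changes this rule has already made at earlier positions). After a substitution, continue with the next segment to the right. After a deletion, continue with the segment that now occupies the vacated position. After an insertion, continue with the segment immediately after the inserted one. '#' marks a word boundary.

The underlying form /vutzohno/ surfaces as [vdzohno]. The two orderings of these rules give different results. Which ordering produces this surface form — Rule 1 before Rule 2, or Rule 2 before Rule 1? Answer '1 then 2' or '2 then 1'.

Order 1 then 2:
  1 Syncope: [vutzohno] → [vtzohno]
  2 Progressive Voicing Assimilation: [vtzohno] → [vdzohno]
  result: [vdzohno]
Order 2 then 1:
  2 Progressive Voicing Assimilation: [vutzohno] → [vutsohno]
  1 Syncope: [vutsohno] → [vtsohno]
  result: [vtsohno]

1 then 2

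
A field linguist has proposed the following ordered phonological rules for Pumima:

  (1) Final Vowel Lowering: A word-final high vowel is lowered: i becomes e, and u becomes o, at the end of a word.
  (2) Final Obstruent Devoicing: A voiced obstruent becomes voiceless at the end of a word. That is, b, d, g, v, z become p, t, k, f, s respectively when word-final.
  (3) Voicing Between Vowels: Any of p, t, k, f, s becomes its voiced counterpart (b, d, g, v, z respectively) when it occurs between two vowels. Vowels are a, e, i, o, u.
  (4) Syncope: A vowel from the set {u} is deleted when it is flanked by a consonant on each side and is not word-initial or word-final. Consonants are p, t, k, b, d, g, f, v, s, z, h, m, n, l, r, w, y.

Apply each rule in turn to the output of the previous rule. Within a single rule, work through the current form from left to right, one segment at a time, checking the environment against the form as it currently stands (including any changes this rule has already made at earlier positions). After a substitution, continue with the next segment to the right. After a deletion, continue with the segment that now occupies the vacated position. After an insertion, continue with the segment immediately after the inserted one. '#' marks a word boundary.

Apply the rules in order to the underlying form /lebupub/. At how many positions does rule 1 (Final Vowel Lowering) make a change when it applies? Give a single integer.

0

(1) Final Vowel Lowering: no change — [lebupub]
(2) Final Obstruent Devoicing: [lebupub] → [lebupup]
(3) Voicing Between Vowels: [lebupup] → [lebubup]
(4) Syncope: [lebubup] → [lebbp]
Rule 1 changed 0 position(s).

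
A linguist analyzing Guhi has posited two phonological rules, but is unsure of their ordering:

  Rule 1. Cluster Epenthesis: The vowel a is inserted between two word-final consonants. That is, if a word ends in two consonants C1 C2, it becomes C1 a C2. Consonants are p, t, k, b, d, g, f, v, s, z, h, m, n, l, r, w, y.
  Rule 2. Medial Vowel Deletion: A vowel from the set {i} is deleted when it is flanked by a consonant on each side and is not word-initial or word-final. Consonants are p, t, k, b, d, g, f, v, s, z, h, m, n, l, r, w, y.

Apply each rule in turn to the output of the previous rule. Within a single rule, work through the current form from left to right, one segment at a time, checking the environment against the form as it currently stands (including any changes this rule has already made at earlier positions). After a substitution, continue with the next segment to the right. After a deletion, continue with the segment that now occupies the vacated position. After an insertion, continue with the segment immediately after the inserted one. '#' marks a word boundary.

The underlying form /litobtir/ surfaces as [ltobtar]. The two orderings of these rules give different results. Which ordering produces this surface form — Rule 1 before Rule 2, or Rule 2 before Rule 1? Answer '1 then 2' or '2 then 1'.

2 then 1

Order 1 then 2:
  1 Cluster Epenthesis: no change — [litobtir]
  2 Medial Vowel Deletion: [litobtir] → [ltobtr]
  result: [ltobtr]
Order 2 then 1:
  2 Medial Vowel Deletion: [litobtir] → [ltobtr]
  1 Cluster Epenthesis: [ltobtr] → [ltobtar]
  result: [ltobtar]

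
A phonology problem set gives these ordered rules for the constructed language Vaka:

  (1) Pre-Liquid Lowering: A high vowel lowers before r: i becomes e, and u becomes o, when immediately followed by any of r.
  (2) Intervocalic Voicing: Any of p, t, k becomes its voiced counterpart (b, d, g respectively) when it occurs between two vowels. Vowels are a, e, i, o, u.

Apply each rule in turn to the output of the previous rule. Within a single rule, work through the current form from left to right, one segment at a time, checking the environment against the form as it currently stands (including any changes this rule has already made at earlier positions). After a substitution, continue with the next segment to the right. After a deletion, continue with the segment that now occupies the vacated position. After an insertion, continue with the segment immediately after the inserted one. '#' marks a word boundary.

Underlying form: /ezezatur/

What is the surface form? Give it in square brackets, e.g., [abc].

[ezezador]

(1) Pre-Liquid Lowering: [ezezatur] → [ezezator]
(2) Intervocalic Voicing: [ezezator] → [ezezador]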